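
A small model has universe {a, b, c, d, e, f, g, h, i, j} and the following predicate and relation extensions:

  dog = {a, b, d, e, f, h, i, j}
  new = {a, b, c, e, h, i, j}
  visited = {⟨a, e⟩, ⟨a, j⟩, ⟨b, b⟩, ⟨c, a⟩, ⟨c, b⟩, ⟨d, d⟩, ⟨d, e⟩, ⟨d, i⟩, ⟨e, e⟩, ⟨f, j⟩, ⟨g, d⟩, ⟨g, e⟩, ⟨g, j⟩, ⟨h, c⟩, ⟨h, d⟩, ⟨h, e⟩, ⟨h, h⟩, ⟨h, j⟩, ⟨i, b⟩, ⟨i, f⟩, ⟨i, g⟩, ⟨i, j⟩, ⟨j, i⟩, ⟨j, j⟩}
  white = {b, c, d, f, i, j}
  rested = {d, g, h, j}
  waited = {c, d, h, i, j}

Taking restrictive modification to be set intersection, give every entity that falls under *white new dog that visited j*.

{i, j}

⟦that visited j⟧ = {x : ⟨x, j⟩ ∈ ⟦visited⟧} = {a, f, g, h, i, j}
⟦dog⟧ = {a, b, d, e, f, h, i, j}
… ∩ ⟦that visited j⟧ = {a, b, d, e, f, h, i, j} ∩ {a, f, g, h, i, j} = {a, f, h, i, j}
… ∩ ⟦white⟧ = {a, f, h, i, j} ∩ {b, c, d, f, i, j} = {f, i, j}
… ∩ ⟦new⟧ = {f, i, j} ∩ {a, b, c, e, h, i, j} = {i, j}
So ⟦white new dog that visited j⟧ = {i, j}.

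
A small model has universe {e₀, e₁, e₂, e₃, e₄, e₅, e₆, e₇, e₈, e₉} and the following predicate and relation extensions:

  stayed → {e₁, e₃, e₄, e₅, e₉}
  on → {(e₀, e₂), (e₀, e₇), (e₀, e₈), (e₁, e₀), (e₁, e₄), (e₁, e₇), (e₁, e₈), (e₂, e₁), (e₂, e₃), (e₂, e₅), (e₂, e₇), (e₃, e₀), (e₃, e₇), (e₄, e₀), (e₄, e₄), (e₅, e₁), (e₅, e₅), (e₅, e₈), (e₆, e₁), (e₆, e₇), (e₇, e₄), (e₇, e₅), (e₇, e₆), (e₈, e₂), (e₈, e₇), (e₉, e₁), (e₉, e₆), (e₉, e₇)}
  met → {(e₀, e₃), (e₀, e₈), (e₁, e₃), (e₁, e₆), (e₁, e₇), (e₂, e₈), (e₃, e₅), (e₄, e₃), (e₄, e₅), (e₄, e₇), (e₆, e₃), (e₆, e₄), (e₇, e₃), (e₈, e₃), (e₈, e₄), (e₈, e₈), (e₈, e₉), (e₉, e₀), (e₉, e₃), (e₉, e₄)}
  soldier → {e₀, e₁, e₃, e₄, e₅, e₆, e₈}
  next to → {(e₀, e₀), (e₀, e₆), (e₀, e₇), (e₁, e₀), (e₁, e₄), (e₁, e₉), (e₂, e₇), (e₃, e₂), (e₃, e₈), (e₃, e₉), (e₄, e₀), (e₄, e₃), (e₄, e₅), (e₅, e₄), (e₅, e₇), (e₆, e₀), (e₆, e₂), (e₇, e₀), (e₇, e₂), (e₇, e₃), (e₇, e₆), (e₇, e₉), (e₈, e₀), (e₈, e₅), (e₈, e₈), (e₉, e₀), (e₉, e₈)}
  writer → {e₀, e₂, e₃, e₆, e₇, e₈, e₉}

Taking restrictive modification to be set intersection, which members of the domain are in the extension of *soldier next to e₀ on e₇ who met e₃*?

{e₀, e₁, e₆, e₈}

⟦next to e₀⟧ = {x : ⟨x, e₀⟩ ∈ ⟦next to⟧} = {e₀, e₁, e₄, e₆, e₇, e₈, e₉}
⟦on e₇⟧ = {x : ⟨x, e₇⟩ ∈ ⟦on⟧} = {e₀, e₁, e₂, e₃, e₆, e₈, e₉}
⟦who met e₃⟧ = {x : ⟨x, e₃⟩ ∈ ⟦met⟧} = {e₀, e₁, e₄, e₆, e₇, e₈, e₉}
⟦soldier⟧ = {e₀, e₁, e₃, e₄, e₅, e₆, e₈}
… ∩ ⟦next to e₀⟧ = {e₀, e₁, e₃, e₄, e₅, e₆, e₈} ∩ {e₀, e₁, e₄, e₆, e₇, e₈, e₉} = {e₀, e₁, e₄, e₆, e₈}
… ∩ ⟦on e₇⟧ = {e₀, e₁, e₄, e₆, e₈} ∩ {e₀, e₁, e₂, e₃, e₆, e₈, e₉} = {e₀, e₁, e₆, e₈}
… ∩ ⟦who met e₃⟧ = {e₀, e₁, e₆, e₈} ∩ {e₀, e₁, e₄, e₆, e₇, e₈, e₉} = {e₀, e₁, e₆, e₈}
So ⟦soldier next to e₀ on e₇ who met e₃⟧ = {e₀, e₁, e₆, e₈}.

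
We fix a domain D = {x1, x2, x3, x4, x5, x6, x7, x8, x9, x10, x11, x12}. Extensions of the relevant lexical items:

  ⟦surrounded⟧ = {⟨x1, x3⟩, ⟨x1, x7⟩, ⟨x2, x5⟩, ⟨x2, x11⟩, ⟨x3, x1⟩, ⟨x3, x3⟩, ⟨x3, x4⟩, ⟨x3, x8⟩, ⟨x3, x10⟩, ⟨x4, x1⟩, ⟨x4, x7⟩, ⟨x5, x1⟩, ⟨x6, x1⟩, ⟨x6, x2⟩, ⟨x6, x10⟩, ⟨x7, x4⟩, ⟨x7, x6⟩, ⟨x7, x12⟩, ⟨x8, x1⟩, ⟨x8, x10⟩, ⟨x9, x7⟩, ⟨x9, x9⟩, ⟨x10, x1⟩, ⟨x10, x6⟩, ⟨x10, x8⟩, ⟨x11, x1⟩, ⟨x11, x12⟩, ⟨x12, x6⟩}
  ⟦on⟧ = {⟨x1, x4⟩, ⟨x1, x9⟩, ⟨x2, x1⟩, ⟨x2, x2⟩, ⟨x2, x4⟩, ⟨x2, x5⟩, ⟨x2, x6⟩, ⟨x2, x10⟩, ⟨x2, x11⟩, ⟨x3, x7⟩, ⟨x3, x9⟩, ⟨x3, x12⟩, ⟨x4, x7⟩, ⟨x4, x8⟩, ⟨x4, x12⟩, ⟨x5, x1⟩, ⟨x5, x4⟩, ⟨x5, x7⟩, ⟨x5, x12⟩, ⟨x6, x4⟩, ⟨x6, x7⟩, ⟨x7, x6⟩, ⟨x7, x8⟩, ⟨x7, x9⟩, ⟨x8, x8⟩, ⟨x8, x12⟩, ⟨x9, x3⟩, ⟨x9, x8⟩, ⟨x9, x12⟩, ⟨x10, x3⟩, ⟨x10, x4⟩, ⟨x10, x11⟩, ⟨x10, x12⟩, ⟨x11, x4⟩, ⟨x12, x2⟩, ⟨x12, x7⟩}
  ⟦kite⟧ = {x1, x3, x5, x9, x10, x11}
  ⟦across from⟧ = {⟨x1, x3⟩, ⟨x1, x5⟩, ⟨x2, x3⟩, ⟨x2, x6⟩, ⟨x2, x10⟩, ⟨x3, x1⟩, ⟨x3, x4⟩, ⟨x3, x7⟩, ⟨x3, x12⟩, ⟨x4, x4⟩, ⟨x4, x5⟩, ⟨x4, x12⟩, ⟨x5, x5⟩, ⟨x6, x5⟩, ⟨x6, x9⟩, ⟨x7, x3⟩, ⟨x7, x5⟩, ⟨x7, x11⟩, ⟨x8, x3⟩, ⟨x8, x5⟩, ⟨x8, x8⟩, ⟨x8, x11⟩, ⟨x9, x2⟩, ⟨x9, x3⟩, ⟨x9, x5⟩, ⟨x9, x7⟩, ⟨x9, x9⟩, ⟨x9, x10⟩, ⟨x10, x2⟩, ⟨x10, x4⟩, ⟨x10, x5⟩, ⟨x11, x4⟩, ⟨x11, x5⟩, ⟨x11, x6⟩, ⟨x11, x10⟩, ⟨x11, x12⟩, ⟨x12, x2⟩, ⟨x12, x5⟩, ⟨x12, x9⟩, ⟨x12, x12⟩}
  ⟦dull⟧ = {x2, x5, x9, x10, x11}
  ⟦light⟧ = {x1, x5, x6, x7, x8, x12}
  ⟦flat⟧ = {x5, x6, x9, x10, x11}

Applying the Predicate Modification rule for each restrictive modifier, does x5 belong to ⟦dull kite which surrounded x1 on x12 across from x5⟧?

yes

⟦which surrounded x1⟧ = {x : ⟨x, x1⟩ ∈ ⟦surrounded⟧} = {x3, x4, x5, x6, x8, x10, x11}
⟦on x12⟧ = {x : ⟨x, x12⟩ ∈ ⟦on⟧} = {x3, x4, x5, x8, x9, x10}
⟦across from x5⟧ = {x : ⟨x, x5⟩ ∈ ⟦across from⟧} = {x1, x4, x5, x6, x7, x8, x9, x10, x11, x12}
⟦kite⟧ = {x1, x3, x5, x9, x10, x11}
… ∩ ⟦which surrounded x1⟧ = {x1, x3, x5, x9, x10, x11} ∩ {x3, x4, x5, x6, x8, x10, x11} = {x3, x5, x10, x11}
… ∩ ⟦on x12⟧ = {x3, x5, x10, x11} ∩ {x3, x4, x5, x8, x9, x10} = {x3, x5, x10}
… ∩ ⟦across from x5⟧ = {x3, x5, x10} ∩ {x1, x4, x5, x6, x7, x8, x9, x10, x11, x12} = {x5, x10}
… ∩ ⟦dull⟧ = {x5, x10} ∩ {x2, x5, x9, x10, x11} = {x5, x10}
⟦dull kite which surrounded x1 on x12 across from x5⟧ = {x5, x10}; x5 ∈ this set.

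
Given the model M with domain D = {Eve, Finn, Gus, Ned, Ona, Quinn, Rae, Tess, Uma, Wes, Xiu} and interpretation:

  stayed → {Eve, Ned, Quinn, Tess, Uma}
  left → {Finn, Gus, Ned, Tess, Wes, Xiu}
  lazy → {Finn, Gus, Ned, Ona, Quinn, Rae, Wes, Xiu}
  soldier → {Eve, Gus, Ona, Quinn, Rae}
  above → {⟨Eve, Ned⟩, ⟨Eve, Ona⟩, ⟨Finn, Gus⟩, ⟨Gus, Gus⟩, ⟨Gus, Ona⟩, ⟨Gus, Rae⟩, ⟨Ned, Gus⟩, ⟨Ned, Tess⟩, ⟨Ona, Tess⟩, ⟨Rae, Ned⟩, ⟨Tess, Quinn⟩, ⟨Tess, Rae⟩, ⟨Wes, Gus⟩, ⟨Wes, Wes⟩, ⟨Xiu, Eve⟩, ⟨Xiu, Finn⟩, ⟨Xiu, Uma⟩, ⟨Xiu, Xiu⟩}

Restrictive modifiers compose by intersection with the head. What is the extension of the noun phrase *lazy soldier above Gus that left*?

{Gus}

⟦above Gus⟧ = {x : ⟨x, Gus⟩ ∈ ⟦above⟧} = {Finn, Gus, Ned, Wes}
⟦that left⟧ = ⟦left⟧ = {Finn, Gus, Ned, Tess, Wes, Xiu}
⟦soldier⟧ = {Eve, Gus, Ona, Quinn, Rae}
… ∩ ⟦above Gus⟧ = {Eve, Gus, Ona, Quinn, Rae} ∩ {Finn, Gus, Ned, Wes} = {Gus}
… ∩ ⟦that left⟧ = {Gus} ∩ {Finn, Gus, Ned, Tess, Wes, Xiu} = {Gus}
… ∩ ⟦lazy⟧ = {Gus} ∩ {Finn, Gus, Ned, Ona, Quinn, Rae, Wes, Xiu} = {Gus}
So ⟦lazy soldier above Gus that left⟧ = {Gus}.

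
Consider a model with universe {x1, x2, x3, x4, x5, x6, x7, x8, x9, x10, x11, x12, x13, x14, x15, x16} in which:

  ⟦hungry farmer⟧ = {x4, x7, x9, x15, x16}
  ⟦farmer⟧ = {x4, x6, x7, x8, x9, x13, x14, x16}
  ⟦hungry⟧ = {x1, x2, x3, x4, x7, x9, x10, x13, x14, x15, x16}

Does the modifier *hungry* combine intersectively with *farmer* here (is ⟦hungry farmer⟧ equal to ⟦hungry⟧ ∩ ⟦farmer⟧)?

⟦hungry⟧ ∩ ⟦farmer⟧ = {x1, x2, x3, x4, x7, x9, x10, x13, x14, x15, x16} ∩ {x4, x6, x7, x8, x9, x13, x14, x16} = {x4, x7, x9, x13, x14, x16}
Observed ⟦hungry farmer⟧ = {x4, x7, x9, x15, x16}.
These differ, so the modifier is not intersective in this model.

no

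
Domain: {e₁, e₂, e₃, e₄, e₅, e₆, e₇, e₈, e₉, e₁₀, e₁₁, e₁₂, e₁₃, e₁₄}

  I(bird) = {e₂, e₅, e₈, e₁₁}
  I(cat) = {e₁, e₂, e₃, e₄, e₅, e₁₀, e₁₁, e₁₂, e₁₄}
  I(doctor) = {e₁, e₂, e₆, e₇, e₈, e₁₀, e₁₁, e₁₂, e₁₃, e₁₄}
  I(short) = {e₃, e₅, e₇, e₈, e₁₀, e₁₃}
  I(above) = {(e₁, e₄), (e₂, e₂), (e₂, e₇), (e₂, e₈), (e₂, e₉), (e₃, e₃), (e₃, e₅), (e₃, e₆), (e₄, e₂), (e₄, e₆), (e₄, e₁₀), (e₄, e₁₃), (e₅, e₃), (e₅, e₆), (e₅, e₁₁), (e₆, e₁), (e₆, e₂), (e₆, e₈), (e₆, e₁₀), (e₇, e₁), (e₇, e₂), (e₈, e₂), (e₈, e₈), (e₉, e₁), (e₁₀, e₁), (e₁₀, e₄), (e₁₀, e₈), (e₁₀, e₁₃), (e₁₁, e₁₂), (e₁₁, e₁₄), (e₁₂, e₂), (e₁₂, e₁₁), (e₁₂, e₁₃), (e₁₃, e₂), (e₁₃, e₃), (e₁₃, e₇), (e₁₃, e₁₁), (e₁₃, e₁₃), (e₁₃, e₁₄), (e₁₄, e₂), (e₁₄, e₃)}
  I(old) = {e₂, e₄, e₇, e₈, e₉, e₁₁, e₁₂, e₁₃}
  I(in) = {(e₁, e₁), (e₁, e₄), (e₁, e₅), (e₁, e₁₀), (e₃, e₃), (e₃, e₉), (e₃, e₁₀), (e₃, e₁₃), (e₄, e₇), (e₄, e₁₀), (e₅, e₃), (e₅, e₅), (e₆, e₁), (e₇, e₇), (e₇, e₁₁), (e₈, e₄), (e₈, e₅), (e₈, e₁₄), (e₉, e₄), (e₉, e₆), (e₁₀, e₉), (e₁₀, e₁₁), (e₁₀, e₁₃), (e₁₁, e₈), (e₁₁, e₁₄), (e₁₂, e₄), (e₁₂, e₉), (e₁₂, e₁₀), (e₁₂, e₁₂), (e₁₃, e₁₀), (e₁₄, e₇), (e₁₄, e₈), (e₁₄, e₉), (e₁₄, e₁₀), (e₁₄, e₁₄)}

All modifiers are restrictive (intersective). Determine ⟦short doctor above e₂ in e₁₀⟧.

{e₁₃}

⟦above e₂⟧ = {x : ⟨x, e₂⟩ ∈ ⟦above⟧} = {e₂, e₄, e₆, e₇, e₈, e₁₂, e₁₃, e₁₄}
⟦in e₁₀⟧ = {x : ⟨x, e₁₀⟩ ∈ ⟦in⟧} = {e₁, e₃, e₄, e₁₂, e₁₃, e₁₄}
⟦doctor⟧ = {e₁, e₂, e₆, e₇, e₈, e₁₀, e₁₁, e₁₂, e₁₃, e₁₄}
… ∩ ⟦above e₂⟧ = {e₁, e₂, e₆, e₇, e₈, e₁₀, e₁₁, e₁₂, e₁₃, e₁₄} ∩ {e₂, e₄, e₆, e₇, e₈, e₁₂, e₁₃, e₁₄} = {e₂, e₆, e₇, e₈, e₁₂, e₁₃, e₁₄}
… ∩ ⟦in e₁₀⟧ = {e₂, e₆, e₇, e₈, e₁₂, e₁₃, e₁₄} ∩ {e₁, e₃, e₄, e₁₂, e₁₃, e₁₄} = {e₁₂, e₁₃, e₁₄}
… ∩ ⟦short⟧ = {e₁₂, e₁₃, e₁₄} ∩ {e₃, e₅, e₇, e₈, e₁₀, e₁₃} = {e₁₃}
So ⟦short doctor above e₂ in e₁₀⟧ = {e₁₃}.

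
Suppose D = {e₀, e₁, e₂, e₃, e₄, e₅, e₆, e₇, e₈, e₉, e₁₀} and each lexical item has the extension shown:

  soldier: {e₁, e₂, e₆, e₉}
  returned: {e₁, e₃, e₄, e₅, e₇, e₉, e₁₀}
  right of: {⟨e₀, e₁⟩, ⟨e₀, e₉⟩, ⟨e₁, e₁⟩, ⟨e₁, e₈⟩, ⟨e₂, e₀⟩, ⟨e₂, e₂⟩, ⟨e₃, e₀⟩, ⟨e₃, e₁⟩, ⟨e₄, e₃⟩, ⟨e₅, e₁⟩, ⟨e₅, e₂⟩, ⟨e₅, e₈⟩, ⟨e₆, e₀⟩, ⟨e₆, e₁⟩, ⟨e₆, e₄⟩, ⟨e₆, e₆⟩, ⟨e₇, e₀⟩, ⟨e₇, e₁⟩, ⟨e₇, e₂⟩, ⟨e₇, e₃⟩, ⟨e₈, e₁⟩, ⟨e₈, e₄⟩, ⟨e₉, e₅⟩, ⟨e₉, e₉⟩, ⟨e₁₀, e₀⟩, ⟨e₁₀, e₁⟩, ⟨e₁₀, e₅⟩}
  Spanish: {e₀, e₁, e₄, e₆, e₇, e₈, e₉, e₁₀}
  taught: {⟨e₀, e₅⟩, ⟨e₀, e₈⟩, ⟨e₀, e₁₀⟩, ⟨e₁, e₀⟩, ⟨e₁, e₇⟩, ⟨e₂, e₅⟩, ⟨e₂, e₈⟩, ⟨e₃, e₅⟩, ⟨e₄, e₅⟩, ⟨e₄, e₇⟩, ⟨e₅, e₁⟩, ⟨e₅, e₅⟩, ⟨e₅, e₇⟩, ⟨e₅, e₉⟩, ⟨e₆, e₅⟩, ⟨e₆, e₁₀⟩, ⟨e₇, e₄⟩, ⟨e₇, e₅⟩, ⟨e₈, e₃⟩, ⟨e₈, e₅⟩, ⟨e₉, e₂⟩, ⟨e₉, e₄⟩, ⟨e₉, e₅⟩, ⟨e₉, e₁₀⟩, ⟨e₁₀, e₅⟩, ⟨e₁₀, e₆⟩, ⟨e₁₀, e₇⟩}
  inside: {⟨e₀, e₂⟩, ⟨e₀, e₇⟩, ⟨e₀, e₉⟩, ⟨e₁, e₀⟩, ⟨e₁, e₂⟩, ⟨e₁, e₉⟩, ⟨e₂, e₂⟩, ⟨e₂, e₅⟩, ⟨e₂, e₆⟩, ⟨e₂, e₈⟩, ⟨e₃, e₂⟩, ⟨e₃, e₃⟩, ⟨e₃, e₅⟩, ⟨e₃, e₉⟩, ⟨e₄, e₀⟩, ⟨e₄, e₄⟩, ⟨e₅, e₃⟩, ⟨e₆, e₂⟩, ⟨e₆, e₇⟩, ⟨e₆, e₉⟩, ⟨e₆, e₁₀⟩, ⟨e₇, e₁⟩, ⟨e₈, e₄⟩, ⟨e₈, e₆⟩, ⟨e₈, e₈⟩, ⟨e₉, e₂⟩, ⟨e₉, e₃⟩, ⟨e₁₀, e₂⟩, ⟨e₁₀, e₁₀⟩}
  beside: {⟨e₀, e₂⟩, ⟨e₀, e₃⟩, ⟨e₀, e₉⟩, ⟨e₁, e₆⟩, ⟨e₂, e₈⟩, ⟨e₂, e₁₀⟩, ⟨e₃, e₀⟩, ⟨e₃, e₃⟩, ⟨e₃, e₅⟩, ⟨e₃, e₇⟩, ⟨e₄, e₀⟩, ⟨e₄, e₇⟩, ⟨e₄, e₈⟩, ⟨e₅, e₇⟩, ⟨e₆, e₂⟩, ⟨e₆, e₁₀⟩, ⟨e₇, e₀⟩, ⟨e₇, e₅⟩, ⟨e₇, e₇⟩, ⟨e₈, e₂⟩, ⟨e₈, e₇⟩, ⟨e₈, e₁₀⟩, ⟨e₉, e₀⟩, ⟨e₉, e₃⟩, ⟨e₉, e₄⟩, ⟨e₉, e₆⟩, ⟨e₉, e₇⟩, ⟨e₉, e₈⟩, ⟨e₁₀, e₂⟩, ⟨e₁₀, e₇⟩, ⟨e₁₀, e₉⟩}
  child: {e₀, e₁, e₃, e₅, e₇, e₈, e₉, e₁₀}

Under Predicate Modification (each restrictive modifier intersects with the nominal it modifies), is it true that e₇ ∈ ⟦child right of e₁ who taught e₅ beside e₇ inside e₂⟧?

⟦right of e₁⟧ = {x : ⟨x, e₁⟩ ∈ ⟦right of⟧} = {e₀, e₁, e₃, e₅, e₆, e₇, e₈, e₁₀}
⟦who taught e₅⟧ = {x : ⟨x, e₅⟩ ∈ ⟦taught⟧} = {e₀, e₂, e₃, e₄, e₅, e₆, e₇, e₈, e₉, e₁₀}
⟦beside e₇⟧ = {x : ⟨x, e₇⟩ ∈ ⟦beside⟧} = {e₃, e₄, e₅, e₇, e₈, e₉, e₁₀}
⟦inside e₂⟧ = {x : ⟨x, e₂⟩ ∈ ⟦inside⟧} = {e₀, e₁, e₂, e₃, e₆, e₉, e₁₀}
⟦child⟧ = {e₀, e₁, e₃, e₅, e₇, e₈, e₉, e₁₀}
… ∩ ⟦right of e₁⟧ = {e₀, e₁, e₃, e₅, e₇, e₈, e₉, e₁₀} ∩ {e₀, e₁, e₃, e₅, e₆, e₇, e₈, e₁₀} = {e₀, e₁, e₃, e₅, e₇, e₈, e₁₀}
… ∩ ⟦who taught e₅⟧ = {e₀, e₁, e₃, e₅, e₇, e₈, e₁₀} ∩ {e₀, e₂, e₃, e₄, e₅, e₆, e₇, e₈, e₉, e₁₀} = {e₀, e₃, e₅, e₇, e₈, e₁₀}
… ∩ ⟦beside e₇⟧ = {e₀, e₃, e₅, e₇, e₈, e₁₀} ∩ {e₃, e₄, e₅, e₇, e₈, e₉, e₁₀} = {e₃, e₅, e₇, e₈, e₁₀}
… ∩ ⟦inside e₂⟧ = {e₃, e₅, e₇, e₈, e₁₀} ∩ {e₀, e₁, e₂, e₃, e₆, e₉, e₁₀} = {e₃, e₁₀}
⟦child right of e₁ who taught e₅ beside e₇ inside e₂⟧ = {e₃, e₁₀}; e₇ ∉ this set.

no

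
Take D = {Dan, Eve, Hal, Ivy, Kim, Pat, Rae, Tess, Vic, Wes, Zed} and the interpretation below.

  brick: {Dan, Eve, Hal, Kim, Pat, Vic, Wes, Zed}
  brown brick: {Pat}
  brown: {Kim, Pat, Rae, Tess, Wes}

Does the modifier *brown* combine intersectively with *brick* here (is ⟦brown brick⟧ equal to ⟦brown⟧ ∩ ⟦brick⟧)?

⟦brown⟧ ∩ ⟦brick⟧ = {Kim, Pat, Rae, Tess, Wes} ∩ {Dan, Eve, Hal, Kim, Pat, Vic, Wes, Zed} = {Kim, Pat, Wes}
Observed ⟦brown brick⟧ = {Pat}.
These differ, so the modifier is not intersective in this model.

no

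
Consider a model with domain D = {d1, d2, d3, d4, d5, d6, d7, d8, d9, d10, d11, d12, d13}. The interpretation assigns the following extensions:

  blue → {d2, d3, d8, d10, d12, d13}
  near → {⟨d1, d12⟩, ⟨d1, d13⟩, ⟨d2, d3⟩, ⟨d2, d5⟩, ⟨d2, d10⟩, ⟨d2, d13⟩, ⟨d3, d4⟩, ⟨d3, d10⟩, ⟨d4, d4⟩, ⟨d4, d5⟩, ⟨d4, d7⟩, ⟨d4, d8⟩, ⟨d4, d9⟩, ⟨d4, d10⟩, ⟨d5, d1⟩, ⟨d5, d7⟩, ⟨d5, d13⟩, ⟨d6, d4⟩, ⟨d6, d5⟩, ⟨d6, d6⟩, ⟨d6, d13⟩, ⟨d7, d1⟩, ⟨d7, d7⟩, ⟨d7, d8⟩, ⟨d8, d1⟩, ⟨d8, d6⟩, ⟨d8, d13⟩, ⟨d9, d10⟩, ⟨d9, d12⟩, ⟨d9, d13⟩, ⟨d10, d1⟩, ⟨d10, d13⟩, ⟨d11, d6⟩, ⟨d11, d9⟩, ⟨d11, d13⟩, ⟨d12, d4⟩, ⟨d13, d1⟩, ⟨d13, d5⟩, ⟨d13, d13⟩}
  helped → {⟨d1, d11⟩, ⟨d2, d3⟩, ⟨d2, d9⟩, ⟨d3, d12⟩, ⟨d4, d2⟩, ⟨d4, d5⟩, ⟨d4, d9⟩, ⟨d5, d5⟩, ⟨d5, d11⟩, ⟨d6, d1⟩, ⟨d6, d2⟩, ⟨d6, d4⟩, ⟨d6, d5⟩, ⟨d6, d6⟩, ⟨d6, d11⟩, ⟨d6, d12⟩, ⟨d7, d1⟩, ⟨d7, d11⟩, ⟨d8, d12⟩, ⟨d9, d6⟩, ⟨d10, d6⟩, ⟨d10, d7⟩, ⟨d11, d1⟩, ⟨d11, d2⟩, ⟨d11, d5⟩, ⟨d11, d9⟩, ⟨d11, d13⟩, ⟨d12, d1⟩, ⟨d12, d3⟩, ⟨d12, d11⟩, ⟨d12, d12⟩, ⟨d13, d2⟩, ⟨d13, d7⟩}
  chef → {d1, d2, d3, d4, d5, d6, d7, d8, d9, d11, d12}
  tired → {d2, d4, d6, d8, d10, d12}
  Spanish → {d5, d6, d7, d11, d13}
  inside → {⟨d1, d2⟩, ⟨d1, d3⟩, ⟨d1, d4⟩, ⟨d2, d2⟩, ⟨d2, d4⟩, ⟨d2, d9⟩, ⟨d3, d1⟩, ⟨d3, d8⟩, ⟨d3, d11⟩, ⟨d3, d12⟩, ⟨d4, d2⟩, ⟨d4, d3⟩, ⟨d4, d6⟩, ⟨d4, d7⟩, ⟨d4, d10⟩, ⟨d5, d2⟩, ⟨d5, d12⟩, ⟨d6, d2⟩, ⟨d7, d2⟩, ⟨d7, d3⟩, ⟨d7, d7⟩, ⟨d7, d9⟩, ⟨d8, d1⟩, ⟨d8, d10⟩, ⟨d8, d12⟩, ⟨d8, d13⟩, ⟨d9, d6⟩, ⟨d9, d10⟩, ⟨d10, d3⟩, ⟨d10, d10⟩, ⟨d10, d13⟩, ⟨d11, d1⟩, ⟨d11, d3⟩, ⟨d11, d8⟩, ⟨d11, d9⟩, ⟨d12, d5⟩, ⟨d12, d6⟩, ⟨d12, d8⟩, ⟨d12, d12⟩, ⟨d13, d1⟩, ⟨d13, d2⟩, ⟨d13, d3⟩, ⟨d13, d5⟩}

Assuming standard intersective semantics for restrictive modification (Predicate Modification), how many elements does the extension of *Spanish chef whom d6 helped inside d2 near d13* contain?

⟦whom d6 helped⟧ = {x : ⟨d6, x⟩ ∈ ⟦helped⟧} = {d1, d2, d4, d5, d6, d11, d12}
⟦inside d2⟧ = {x : ⟨x, d2⟩ ∈ ⟦inside⟧} = {d1, d2, d4, d5, d6, d7, d13}
⟦near d13⟧ = {x : ⟨x, d13⟩ ∈ ⟦near⟧} = {d1, d2, d5, d6, d8, d9, d10, d11, d13}
⟦chef⟧ = {d1, d2, d3, d4, d5, d6, d7, d8, d9, d11, d12}
… ∩ ⟦whom d6 helped⟧ = {d1, d2, d3, d4, d5, d6, d7, d8, d9, d11, d12} ∩ {d1, d2, d4, d5, d6, d11, d12} = {d1, d2, d4, d5, d6, d11, d12}
… ∩ ⟦inside d2⟧ = {d1, d2, d4, d5, d6, d11, d12} ∩ {d1, d2, d4, d5, d6, d7, d13} = {d1, d2, d4, d5, d6}
… ∩ ⟦near d13⟧ = {d1, d2, d4, d5, d6} ∩ {d1, d2, d5, d6, d8, d9, d10, d11, d13} = {d1, d2, d5, d6}
… ∩ ⟦Spanish⟧ = {d1, d2, d5, d6} ∩ {d5, d6, d7, d11, d13} = {d5, d6}
⟦Spanish chef whom d6 helped inside d2 near d13⟧ = {d5, d6}, so the cardinality is 2.

2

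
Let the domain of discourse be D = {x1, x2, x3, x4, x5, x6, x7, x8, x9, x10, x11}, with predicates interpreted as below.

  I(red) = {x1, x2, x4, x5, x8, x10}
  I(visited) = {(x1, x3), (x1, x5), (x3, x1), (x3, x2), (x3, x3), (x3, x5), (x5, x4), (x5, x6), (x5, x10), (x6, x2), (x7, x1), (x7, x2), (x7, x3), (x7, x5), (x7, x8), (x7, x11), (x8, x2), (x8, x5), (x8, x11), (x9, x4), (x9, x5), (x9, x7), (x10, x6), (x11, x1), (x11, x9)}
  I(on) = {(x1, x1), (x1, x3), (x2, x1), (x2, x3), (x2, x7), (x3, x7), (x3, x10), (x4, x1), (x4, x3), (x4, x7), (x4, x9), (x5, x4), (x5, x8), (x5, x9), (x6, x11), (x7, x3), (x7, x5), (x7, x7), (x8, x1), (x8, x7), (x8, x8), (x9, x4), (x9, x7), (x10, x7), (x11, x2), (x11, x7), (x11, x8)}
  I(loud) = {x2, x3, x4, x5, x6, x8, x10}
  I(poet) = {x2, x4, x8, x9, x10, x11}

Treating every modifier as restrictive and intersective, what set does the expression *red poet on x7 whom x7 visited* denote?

⟦on x7⟧ = {x : ⟨x, x7⟩ ∈ ⟦on⟧} = {x2, x3, x4, x7, x8, x9, x10, x11}
⟦whom x7 visited⟧ = {x : ⟨x7, x⟩ ∈ ⟦visited⟧} = {x1, x2, x3, x5, x8, x11}
⟦poet⟧ = {x2, x4, x8, x9, x10, x11}
… ∩ ⟦on x7⟧ = {x2, x4, x8, x9, x10, x11} ∩ {x2, x3, x4, x7, x8, x9, x10, x11} = {x2, x4, x8, x9, x10, x11}
… ∩ ⟦whom x7 visited⟧ = {x2, x4, x8, x9, x10, x11} ∩ {x1, x2, x3, x5, x8, x11} = {x2, x8, x11}
… ∩ ⟦red⟧ = {x2, x8, x11} ∩ {x1, x2, x4, x5, x8, x10} = {x2, x8}
So ⟦red poet on x7 whom x7 visited⟧ = {x2, x8}.

{x2, x8}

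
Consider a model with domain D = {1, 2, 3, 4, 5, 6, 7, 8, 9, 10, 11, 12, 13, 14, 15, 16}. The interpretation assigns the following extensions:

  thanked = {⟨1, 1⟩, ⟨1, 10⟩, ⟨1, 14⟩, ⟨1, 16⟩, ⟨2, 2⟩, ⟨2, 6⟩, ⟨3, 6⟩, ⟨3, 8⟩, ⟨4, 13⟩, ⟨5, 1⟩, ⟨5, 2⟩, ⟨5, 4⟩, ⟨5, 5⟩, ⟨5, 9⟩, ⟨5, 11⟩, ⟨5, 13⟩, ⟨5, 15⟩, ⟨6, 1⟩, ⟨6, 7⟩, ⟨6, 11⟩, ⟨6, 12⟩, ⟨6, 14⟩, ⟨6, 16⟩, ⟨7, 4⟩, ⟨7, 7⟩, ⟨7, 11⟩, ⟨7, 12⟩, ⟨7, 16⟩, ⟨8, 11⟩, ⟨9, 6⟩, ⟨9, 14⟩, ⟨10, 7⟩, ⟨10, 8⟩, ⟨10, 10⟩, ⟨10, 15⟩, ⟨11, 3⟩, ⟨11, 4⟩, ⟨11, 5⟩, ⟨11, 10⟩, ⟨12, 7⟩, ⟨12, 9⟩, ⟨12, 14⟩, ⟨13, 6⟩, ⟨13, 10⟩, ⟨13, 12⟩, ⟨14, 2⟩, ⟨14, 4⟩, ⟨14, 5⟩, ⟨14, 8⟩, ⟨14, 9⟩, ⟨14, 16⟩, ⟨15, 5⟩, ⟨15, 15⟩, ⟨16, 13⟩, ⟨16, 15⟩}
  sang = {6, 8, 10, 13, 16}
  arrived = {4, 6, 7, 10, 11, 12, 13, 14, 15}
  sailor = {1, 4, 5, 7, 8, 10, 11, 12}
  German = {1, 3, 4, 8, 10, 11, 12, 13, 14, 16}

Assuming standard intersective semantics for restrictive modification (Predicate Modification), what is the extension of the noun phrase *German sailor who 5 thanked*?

{1, 4, 11}

⟦who 5 thanked⟧ = {x : ⟨5, x⟩ ∈ ⟦thanked⟧} = {1, 2, 4, 5, 9, 11, 13, 15}
⟦sailor⟧ = {1, 4, 5, 7, 8, 10, 11, 12}
… ∩ ⟦who 5 thanked⟧ = {1, 4, 5, 7, 8, 10, 11, 12} ∩ {1, 2, 4, 5, 9, 11, 13, 15} = {1, 4, 5, 11}
… ∩ ⟦German⟧ = {1, 4, 5, 11} ∩ {1, 3, 4, 8, 10, 11, 12, 13, 14, 16} = {1, 4, 11}
So ⟦German sailor who 5 thanked⟧ = {1, 4, 11}.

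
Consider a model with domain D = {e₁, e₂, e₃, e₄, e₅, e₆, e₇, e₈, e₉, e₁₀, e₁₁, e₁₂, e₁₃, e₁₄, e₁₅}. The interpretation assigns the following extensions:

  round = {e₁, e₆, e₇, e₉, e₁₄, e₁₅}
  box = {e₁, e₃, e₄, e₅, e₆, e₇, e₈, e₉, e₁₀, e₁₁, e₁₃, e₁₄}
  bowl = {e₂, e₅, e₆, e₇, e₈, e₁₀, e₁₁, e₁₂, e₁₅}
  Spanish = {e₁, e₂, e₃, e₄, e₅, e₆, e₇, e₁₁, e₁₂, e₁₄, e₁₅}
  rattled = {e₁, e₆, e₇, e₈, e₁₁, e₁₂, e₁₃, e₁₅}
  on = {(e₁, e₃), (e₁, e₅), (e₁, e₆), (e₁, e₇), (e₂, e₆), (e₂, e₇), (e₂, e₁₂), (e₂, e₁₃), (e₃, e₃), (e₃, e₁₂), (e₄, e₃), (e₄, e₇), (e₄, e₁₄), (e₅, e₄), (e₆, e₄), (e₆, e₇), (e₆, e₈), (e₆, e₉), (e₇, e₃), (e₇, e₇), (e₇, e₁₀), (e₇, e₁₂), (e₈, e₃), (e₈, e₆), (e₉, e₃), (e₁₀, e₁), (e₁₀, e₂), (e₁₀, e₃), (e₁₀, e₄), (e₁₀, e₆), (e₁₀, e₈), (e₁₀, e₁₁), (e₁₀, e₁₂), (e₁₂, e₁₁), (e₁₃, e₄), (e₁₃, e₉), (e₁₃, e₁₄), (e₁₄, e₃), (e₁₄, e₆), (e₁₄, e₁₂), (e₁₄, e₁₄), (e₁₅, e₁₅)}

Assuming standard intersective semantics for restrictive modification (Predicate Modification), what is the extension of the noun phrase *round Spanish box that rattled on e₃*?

{e₁, e₇}

⟦that rattled⟧ = ⟦rattled⟧ = {e₁, e₆, e₇, e₈, e₁₁, e₁₂, e₁₃, e₁₅}
⟦on e₃⟧ = {x : ⟨x, e₃⟩ ∈ ⟦on⟧} = {e₁, e₃, e₄, e₇, e₈, e₉, e₁₀, e₁₄}
⟦box⟧ = {e₁, e₃, e₄, e₅, e₆, e₇, e₈, e₉, e₁₀, e₁₁, e₁₃, e₁₄}
… ∩ ⟦that rattled⟧ = {e₁, e₃, e₄, e₅, e₆, e₇, e₈, e₉, e₁₀, e₁₁, e₁₃, e₁₄} ∩ {e₁, e₆, e₇, e₈, e₁₁, e₁₂, e₁₃, e₁₅} = {e₁, e₆, e₇, e₈, e₁₁, e₁₃}
… ∩ ⟦on e₃⟧ = {e₁, e₆, e₇, e₈, e₁₁, e₁₃} ∩ {e₁, e₃, e₄, e₇, e₈, e₉, e₁₀, e₁₄} = {e₁, e₇, e₈}
… ∩ ⟦round⟧ = {e₁, e₇, e₈} ∩ {e₁, e₆, e₇, e₉, e₁₄, e₁₅} = {e₁, e₇}
… ∩ ⟦Spanish⟧ = {e₁, e₇} ∩ {e₁, e₂, e₃, e₄, e₅, e₆, e₇, e₁₁, e₁₂, e₁₄, e₁₅} = {e₁, e₇}
So ⟦round Spanish box that rattled on e₃⟧ = {e₁, e₇}.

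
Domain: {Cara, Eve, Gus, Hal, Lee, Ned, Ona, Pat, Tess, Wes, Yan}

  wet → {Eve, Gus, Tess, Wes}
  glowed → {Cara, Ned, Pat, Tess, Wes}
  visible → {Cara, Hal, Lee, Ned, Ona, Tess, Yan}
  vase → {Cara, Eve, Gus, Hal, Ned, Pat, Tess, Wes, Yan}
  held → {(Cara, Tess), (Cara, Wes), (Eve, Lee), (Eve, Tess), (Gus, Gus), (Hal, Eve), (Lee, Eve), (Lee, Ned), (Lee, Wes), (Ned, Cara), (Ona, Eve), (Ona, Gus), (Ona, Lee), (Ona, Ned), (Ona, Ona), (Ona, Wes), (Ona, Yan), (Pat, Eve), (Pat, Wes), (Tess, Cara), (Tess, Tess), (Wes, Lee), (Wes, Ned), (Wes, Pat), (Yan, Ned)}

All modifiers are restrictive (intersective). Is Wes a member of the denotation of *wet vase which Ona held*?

⟦which Ona held⟧ = {x : ⟨Ona, x⟩ ∈ ⟦held⟧} = {Eve, Gus, Lee, Ned, Ona, Wes, Yan}
⟦vase⟧ = {Cara, Eve, Gus, Hal, Ned, Pat, Tess, Wes, Yan}
… ∩ ⟦which Ona held⟧ = {Cara, Eve, Gus, Hal, Ned, Pat, Tess, Wes, Yan} ∩ {Eve, Gus, Lee, Ned, Ona, Wes, Yan} = {Eve, Gus, Ned, Wes, Yan}
… ∩ ⟦wet⟧ = {Eve, Gus, Ned, Wes, Yan} ∩ {Eve, Gus, Tess, Wes} = {Eve, Gus, Wes}
⟦wet vase which Ona held⟧ = {Eve, Gus, Wes}; Wes ∈ this set.

yes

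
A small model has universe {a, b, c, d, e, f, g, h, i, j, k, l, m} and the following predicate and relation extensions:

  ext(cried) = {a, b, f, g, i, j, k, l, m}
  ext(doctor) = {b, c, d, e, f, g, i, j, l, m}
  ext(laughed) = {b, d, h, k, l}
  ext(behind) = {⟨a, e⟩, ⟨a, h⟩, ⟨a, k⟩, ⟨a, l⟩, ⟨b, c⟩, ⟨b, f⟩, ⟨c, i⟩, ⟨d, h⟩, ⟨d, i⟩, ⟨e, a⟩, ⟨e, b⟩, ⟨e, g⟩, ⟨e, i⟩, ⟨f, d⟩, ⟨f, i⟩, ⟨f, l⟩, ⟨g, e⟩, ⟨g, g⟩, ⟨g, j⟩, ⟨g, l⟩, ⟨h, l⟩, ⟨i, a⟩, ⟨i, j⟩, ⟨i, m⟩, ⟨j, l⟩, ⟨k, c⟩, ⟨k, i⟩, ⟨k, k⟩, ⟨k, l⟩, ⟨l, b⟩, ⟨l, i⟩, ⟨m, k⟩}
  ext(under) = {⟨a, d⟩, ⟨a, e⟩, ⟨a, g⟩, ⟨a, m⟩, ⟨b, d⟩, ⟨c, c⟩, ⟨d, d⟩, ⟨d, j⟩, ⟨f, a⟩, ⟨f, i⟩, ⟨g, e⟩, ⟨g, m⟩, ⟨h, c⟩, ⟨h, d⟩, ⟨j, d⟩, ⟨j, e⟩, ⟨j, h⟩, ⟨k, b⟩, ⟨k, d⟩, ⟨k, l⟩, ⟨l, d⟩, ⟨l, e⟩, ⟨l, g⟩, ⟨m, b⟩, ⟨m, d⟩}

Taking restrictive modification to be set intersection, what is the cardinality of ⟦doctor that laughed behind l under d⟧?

⟦that laughed⟧ = ⟦laughed⟧ = {b, d, h, k, l}
⟦behind l⟧ = {x : ⟨x, l⟩ ∈ ⟦behind⟧} = {a, f, g, h, j, k}
⟦under d⟧ = {x : ⟨x, d⟩ ∈ ⟦under⟧} = {a, b, d, h, j, k, l, m}
⟦doctor⟧ = {b, c, d, e, f, g, i, j, l, m}
… ∩ ⟦that laughed⟧ = {b, c, d, e, f, g, i, j, l, m} ∩ {b, d, h, k, l} = {b, d, l}
… ∩ ⟦behind l⟧ = {b, d, l} ∩ {a, f, g, h, j, k} = ∅
… ∩ ⟦under d⟧ = ∅ ∩ {a, b, d, h, j, k, l, m} = ∅
⟦doctor that laughed behind l under d⟧ = ∅, so the cardinality is 0.

0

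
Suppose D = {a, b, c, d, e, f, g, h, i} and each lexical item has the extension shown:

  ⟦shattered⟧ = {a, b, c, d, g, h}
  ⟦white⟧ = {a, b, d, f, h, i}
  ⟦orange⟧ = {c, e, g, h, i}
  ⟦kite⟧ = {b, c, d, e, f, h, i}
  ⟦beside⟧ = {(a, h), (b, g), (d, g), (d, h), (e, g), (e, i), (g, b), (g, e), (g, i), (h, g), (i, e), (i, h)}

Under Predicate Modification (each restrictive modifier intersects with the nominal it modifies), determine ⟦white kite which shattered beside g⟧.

{b, d, h}

⟦which shattered⟧ = ⟦shattered⟧ = {a, b, c, d, g, h}
⟦beside g⟧ = {x : ⟨x, g⟩ ∈ ⟦beside⟧} = {b, d, e, h}
⟦kite⟧ = {b, c, d, e, f, h, i}
… ∩ ⟦which shattered⟧ = {b, c, d, e, f, h, i} ∩ {a, b, c, d, g, h} = {b, c, d, h}
… ∩ ⟦beside g⟧ = {b, c, d, h} ∩ {b, d, e, h} = {b, d, h}
… ∩ ⟦white⟧ = {b, d, h} ∩ {a, b, d, f, h, i} = {b, d, h}
So ⟦white kite which shattered beside g⟧ = {b, d, h}.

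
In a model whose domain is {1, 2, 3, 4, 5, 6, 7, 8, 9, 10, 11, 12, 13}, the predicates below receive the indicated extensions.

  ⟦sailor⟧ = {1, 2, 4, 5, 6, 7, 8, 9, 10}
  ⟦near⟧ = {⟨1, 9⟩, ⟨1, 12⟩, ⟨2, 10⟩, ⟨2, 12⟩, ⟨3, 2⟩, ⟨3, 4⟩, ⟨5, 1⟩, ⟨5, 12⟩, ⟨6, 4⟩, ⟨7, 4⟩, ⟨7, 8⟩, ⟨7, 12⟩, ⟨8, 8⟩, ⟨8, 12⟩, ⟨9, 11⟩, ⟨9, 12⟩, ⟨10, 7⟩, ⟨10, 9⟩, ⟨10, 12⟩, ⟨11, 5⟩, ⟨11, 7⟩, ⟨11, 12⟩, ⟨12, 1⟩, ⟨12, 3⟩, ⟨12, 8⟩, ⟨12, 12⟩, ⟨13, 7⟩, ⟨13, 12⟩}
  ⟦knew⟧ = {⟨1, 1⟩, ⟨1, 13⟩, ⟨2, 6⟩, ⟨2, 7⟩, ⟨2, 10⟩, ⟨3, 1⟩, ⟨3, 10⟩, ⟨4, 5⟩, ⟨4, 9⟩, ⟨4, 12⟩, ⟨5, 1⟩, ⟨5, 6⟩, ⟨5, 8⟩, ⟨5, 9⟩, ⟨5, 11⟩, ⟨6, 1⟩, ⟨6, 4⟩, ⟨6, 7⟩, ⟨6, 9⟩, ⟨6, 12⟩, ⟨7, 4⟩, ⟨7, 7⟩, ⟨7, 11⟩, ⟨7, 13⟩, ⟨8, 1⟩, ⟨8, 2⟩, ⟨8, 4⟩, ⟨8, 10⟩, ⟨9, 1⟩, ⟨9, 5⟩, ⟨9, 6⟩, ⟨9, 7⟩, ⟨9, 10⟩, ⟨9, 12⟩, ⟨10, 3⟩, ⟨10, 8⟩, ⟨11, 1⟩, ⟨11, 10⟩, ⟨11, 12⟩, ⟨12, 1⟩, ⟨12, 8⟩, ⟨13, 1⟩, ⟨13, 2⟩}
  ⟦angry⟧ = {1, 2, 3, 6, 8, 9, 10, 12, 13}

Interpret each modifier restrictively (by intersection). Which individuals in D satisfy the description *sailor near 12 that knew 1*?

{1, 5, 8, 9}

⟦near 12⟧ = {x : ⟨x, 12⟩ ∈ ⟦near⟧} = {1, 2, 5, 7, 8, 9, 10, 11, 12, 13}
⟦that knew 1⟧ = {x : ⟨x, 1⟩ ∈ ⟦knew⟧} = {1, 3, 5, 6, 8, 9, 11, 12, 13}
⟦sailor⟧ = {1, 2, 4, 5, 6, 7, 8, 9, 10}
… ∩ ⟦near 12⟧ = {1, 2, 4, 5, 6, 7, 8, 9, 10} ∩ {1, 2, 5, 7, 8, 9, 10, 11, 12, 13} = {1, 2, 5, 7, 8, 9, 10}
… ∩ ⟦that knew 1⟧ = {1, 2, 5, 7, 8, 9, 10} ∩ {1, 3, 5, 6, 8, 9, 11, 12, 13} = {1, 5, 8, 9}
So ⟦sailor near 12 that knew 1⟧ = {1, 5, 8, 9}.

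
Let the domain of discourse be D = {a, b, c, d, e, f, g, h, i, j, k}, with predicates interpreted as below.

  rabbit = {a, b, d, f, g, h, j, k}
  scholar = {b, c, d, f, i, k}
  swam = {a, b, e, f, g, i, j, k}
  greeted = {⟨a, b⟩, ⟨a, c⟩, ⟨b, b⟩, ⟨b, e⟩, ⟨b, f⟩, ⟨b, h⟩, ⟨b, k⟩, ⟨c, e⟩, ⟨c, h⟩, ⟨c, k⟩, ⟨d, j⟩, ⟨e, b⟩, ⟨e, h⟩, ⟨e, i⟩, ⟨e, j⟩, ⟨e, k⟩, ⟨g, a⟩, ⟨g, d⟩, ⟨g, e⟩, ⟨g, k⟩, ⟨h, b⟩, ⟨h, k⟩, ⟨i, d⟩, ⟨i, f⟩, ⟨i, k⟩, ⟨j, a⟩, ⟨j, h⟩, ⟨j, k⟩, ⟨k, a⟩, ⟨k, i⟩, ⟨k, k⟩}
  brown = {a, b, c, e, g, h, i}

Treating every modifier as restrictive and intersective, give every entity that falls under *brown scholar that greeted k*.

{b, c, i}

⟦that greeted k⟧ = {x : ⟨x, k⟩ ∈ ⟦greeted⟧} = {b, c, e, g, h, i, j, k}
⟦scholar⟧ = {b, c, d, f, i, k}
… ∩ ⟦that greeted k⟧ = {b, c, d, f, i, k} ∩ {b, c, e, g, h, i, j, k} = {b, c, i, k}
… ∩ ⟦brown⟧ = {b, c, i, k} ∩ {a, b, c, e, g, h, i} = {b, c, i}
So ⟦brown scholar that greeted k⟧ = {b, c, i}.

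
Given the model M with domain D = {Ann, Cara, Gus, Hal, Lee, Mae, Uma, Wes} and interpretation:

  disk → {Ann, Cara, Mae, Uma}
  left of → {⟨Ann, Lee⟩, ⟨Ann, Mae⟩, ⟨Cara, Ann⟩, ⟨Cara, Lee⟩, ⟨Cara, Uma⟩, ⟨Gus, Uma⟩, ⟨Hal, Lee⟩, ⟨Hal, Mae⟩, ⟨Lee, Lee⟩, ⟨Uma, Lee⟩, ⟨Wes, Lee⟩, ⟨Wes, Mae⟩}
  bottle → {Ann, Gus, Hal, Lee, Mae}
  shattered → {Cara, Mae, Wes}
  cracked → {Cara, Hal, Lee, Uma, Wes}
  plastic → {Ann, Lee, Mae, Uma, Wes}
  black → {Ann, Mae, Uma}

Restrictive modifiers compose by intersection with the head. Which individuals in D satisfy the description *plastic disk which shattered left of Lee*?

⟦which shattered⟧ = ⟦shattered⟧ = {Cara, Mae, Wes}
⟦left of Lee⟧ = {x : ⟨x, Lee⟩ ∈ ⟦left of⟧} = {Ann, Cara, Hal, Lee, Uma, Wes}
⟦disk⟧ = {Ann, Cara, Mae, Uma}
… ∩ ⟦which shattered⟧ = {Ann, Cara, Mae, Uma} ∩ {Cara, Mae, Wes} = {Cara, Mae}
… ∩ ⟦left of Lee⟧ = {Cara, Mae} ∩ {Ann, Cara, Hal, Lee, Uma, Wes} = {Cara}
… ∩ ⟦plastic⟧ = {Cara} ∩ {Ann, Lee, Mae, Uma, Wes} = ∅
So ⟦plastic disk which shattered left of Lee⟧ = ∅.

∅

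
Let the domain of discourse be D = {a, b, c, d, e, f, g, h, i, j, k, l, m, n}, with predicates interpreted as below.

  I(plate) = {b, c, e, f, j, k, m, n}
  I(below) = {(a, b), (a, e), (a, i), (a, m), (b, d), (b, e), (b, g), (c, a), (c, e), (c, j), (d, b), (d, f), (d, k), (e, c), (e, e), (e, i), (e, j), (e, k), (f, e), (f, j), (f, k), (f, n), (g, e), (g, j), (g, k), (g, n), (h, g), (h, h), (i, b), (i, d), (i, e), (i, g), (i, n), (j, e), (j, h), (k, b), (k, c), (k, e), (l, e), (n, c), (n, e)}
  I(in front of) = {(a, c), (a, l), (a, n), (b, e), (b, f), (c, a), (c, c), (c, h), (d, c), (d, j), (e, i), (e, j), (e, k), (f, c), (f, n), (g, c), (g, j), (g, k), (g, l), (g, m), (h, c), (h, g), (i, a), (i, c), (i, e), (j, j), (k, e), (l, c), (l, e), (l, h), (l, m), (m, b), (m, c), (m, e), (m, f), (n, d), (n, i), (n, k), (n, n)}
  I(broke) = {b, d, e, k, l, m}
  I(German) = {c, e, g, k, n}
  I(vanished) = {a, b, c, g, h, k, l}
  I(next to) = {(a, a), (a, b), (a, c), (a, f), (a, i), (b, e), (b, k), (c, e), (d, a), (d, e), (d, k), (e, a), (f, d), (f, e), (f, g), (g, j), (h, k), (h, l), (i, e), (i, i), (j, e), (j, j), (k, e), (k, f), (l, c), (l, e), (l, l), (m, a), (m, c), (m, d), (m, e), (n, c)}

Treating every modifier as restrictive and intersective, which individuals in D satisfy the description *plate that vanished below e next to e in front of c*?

{c}

⟦that vanished⟧ = ⟦vanished⟧ = {a, b, c, g, h, k, l}
⟦below e⟧ = {x : ⟨x, e⟩ ∈ ⟦below⟧} = {a, b, c, e, f, g, i, j, k, l, n}
⟦next to e⟧ = {x : ⟨x, e⟩ ∈ ⟦next to⟧} = {b, c, d, f, i, j, k, l, m}
⟦in front of c⟧ = {x : ⟨x, c⟩ ∈ ⟦in front of⟧} = {a, c, d, f, g, h, i, l, m}
⟦plate⟧ = {b, c, e, f, j, k, m, n}
… ∩ ⟦that vanished⟧ = {b, c, e, f, j, k, m, n} ∩ {a, b, c, g, h, k, l} = {b, c, k}
… ∩ ⟦below e⟧ = {b, c, k} ∩ {a, b, c, e, f, g, i, j, k, l, n} = {b, c, k}
… ∩ ⟦next to e⟧ = {b, c, k} ∩ {b, c, d, f, i, j, k, l, m} = {b, c, k}
… ∩ ⟦in front of c⟧ = {b, c, k} ∩ {a, c, d, f, g, h, i, l, m} = {c}
So ⟦plate that vanished below e next to e in front of c⟧ = {c}.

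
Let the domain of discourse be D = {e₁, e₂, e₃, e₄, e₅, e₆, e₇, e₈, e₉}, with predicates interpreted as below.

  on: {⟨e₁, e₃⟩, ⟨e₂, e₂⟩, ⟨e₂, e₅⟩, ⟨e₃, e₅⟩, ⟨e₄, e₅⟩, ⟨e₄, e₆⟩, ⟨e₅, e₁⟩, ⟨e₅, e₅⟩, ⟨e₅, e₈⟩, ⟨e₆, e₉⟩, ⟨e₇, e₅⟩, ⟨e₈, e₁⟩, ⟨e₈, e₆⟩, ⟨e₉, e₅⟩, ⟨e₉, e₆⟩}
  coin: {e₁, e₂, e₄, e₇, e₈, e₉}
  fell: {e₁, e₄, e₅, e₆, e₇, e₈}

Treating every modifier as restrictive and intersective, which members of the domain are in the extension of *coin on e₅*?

⟦on e₅⟧ = {x : ⟨x, e₅⟩ ∈ ⟦on⟧} = {e₂, e₃, e₄, e₅, e₇, e₉}
⟦coin⟧ = {e₁, e₂, e₄, e₇, e₈, e₉}
… ∩ ⟦on e₅⟧ = {e₁, e₂, e₄, e₇, e₈, e₉} ∩ {e₂, e₃, e₄, e₅, e₇, e₉} = {e₂, e₄, e₇, e₉}
So ⟦coin on e₅⟧ = {e₂, e₄, e₇, e₉}.

{e₂, e₄, e₇, e₉}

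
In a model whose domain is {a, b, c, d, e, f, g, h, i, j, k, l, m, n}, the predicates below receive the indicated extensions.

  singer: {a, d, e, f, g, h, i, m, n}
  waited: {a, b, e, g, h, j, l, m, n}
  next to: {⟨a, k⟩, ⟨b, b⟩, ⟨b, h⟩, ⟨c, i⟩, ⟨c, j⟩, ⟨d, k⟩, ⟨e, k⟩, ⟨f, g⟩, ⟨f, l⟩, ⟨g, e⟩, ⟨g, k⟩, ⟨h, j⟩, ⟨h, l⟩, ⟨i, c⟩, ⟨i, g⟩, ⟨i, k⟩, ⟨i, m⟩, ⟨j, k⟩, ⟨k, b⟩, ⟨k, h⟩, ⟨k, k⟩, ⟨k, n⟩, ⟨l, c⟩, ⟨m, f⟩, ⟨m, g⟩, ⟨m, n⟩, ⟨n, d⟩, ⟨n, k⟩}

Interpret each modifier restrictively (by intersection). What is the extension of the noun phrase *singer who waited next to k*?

{a, e, g, n}

⟦who waited⟧ = ⟦waited⟧ = {a, b, e, g, h, j, l, m, n}
⟦next to k⟧ = {x : ⟨x, k⟩ ∈ ⟦next to⟧} = {a, d, e, g, i, j, k, n}
⟦singer⟧ = {a, d, e, f, g, h, i, m, n}
… ∩ ⟦who waited⟧ = {a, d, e, f, g, h, i, m, n} ∩ {a, b, e, g, h, j, l, m, n} = {a, e, g, h, m, n}
… ∩ ⟦next to k⟧ = {a, e, g, h, m, n} ∩ {a, d, e, g, i, j, k, n} = {a, e, g, n}
So ⟦singer who waited next to k⟧ = {a, e, g, n}.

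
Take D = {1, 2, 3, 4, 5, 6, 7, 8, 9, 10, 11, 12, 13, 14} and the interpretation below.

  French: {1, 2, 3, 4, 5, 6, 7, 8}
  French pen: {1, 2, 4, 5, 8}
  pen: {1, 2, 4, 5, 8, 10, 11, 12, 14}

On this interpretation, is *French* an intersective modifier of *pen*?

⟦French⟧ ∩ ⟦pen⟧ = {1, 2, 3, 4, 5, 6, 7, 8} ∩ {1, 2, 4, 5, 8, 10, 11, 12, 14} = {1, 2, 4, 5, 8}
Observed ⟦French pen⟧ = {1, 2, 4, 5, 8}.
These coincide, so the modifier is intersective here.

yes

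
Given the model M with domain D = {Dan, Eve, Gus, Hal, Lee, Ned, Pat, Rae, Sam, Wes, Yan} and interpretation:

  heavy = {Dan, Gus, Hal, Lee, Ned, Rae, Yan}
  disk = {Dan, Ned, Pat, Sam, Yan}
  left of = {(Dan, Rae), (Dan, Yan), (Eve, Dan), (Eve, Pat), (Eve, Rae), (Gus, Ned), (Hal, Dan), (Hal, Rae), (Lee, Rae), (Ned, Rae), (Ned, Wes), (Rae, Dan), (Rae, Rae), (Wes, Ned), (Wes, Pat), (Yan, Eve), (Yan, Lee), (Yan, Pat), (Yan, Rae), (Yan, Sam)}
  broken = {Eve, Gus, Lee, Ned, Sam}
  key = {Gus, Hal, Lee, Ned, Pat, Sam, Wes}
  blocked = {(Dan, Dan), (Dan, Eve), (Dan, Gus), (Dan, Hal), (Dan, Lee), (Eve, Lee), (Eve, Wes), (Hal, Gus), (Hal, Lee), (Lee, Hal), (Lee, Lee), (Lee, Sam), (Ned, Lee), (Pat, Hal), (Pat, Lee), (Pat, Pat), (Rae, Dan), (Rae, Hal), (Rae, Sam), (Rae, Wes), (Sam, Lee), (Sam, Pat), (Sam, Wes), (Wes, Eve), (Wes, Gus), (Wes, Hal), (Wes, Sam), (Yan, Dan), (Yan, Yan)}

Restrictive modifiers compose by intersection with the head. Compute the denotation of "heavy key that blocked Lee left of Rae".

{Hal, Lee, Ned}

⟦that blocked Lee⟧ = {x : ⟨x, Lee⟩ ∈ ⟦blocked⟧} = {Dan, Eve, Hal, Lee, Ned, Pat, Sam}
⟦left of Rae⟧ = {x : ⟨x, Rae⟩ ∈ ⟦left of⟧} = {Dan, Eve, Hal, Lee, Ned, Rae, Yan}
⟦key⟧ = {Gus, Hal, Lee, Ned, Pat, Sam, Wes}
… ∩ ⟦that blocked Lee⟧ = {Gus, Hal, Lee, Ned, Pat, Sam, Wes} ∩ {Dan, Eve, Hal, Lee, Ned, Pat, Sam} = {Hal, Lee, Ned, Pat, Sam}
… ∩ ⟦left of Rae⟧ = {Hal, Lee, Ned, Pat, Sam} ∩ {Dan, Eve, Hal, Lee, Ned, Rae, Yan} = {Hal, Lee, Ned}
… ∩ ⟦heavy⟧ = {Hal, Lee, Ned} ∩ {Dan, Gus, Hal, Lee, Ned, Rae, Yan} = {Hal, Lee, Ned}
So ⟦heavy key that blocked Lee left of Rae⟧ = {Hal, Lee, Ned}.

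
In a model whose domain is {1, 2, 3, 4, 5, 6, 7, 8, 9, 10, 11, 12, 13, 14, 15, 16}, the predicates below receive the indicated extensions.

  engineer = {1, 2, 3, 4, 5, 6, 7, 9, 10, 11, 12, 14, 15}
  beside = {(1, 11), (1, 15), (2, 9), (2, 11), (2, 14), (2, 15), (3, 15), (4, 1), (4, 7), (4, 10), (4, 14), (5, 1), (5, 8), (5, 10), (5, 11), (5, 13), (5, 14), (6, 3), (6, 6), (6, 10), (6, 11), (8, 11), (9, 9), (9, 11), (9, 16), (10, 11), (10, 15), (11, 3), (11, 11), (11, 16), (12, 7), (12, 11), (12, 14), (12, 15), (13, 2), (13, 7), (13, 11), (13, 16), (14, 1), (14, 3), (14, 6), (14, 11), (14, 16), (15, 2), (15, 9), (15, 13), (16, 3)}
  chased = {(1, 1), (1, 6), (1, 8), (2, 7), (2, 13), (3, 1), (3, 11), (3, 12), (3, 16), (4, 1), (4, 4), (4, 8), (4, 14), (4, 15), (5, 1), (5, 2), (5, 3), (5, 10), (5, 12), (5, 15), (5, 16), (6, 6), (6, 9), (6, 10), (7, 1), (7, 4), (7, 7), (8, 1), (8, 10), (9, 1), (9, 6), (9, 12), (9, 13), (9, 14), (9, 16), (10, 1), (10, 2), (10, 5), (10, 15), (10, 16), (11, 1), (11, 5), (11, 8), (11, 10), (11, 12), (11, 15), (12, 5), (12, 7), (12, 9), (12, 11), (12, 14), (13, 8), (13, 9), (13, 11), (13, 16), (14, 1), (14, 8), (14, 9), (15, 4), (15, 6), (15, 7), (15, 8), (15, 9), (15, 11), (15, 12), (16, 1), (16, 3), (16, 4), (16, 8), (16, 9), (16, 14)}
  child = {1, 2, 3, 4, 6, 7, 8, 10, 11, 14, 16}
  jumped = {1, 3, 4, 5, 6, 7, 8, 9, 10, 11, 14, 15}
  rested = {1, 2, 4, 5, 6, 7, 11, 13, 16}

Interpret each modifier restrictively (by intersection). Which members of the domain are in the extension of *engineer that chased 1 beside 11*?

⟦that chased 1⟧ = {x : ⟨x, 1⟩ ∈ ⟦chased⟧} = {1, 3, 4, 5, 7, 8, 9, 10, 11, 14, 16}
⟦beside 11⟧ = {x : ⟨x, 11⟩ ∈ ⟦beside⟧} = {1, 2, 5, 6, 8, 9, 10, 11, 12, 13, 14}
⟦engineer⟧ = {1, 2, 3, 4, 5, 6, 7, 9, 10, 11, 12, 14, 15}
… ∩ ⟦that chased 1⟧ = {1, 2, 3, 4, 5, 6, 7, 9, 10, 11, 12, 14, 15} ∩ {1, 3, 4, 5, 7, 8, 9, 10, 11, 14, 16} = {1, 3, 4, 5, 7, 9, 10, 11, 14}
… ∩ ⟦beside 11⟧ = {1, 3, 4, 5, 7, 9, 10, 11, 14} ∩ {1, 2, 5, 6, 8, 9, 10, 11, 12, 13, 14} = {1, 5, 9, 10, 11, 14}
So ⟦engineer that chased 1 beside 11⟧ = {1, 5, 9, 10, 11, 14}.

{1, 5, 9, 10, 11, 14}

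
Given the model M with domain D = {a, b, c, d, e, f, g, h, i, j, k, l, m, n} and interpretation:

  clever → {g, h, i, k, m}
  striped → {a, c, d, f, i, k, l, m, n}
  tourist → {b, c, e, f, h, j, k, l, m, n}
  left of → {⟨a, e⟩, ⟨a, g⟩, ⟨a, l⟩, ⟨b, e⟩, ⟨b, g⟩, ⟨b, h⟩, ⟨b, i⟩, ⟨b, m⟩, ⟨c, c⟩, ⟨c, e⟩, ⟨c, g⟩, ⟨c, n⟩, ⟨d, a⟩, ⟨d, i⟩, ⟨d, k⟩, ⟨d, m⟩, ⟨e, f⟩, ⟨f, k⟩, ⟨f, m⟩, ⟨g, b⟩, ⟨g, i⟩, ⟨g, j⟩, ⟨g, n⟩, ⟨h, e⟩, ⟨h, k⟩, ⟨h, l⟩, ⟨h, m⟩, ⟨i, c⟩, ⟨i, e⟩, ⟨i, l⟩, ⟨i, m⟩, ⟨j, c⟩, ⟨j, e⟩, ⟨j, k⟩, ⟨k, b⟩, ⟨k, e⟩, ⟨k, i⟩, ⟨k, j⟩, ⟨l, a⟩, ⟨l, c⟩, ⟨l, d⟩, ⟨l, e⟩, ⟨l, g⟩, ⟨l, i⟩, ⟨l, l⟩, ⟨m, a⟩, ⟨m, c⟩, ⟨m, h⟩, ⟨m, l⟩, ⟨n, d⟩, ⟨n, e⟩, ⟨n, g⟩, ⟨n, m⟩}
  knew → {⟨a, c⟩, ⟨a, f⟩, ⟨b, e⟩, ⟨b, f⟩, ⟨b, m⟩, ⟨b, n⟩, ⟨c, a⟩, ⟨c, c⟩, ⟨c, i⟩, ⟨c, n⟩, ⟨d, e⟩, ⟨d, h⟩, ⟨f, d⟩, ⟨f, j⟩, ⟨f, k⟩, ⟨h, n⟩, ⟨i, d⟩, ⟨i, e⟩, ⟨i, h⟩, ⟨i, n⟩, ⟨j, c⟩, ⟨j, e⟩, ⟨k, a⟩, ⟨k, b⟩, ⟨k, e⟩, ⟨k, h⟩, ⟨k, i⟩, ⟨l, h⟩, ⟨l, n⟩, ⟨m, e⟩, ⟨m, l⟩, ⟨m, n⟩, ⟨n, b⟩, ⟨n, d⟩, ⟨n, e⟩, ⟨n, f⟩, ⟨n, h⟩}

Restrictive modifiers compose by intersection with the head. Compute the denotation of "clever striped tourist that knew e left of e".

⟦that knew e⟧ = {x : ⟨x, e⟩ ∈ ⟦knew⟧} = {b, d, i, j, k, m, n}
⟦left of e⟧ = {x : ⟨x, e⟩ ∈ ⟦left of⟧} = {a, b, c, h, i, j, k, l, n}
⟦tourist⟧ = {b, c, e, f, h, j, k, l, m, n}
… ∩ ⟦that knew e⟧ = {b, c, e, f, h, j, k, l, m, n} ∩ {b, d, i, j, k, m, n} = {b, j, k, m, n}
… ∩ ⟦left of e⟧ = {b, j, k, m, n} ∩ {a, b, c, h, i, j, k, l, n} = {b, j, k, n}
… ∩ ⟦clever⟧ = {b, j, k, n} ∩ {g, h, i, k, m} = {k}
… ∩ ⟦striped⟧ = {k} ∩ {a, c, d, f, i, k, l, m, n} = {k}
So ⟦clever striped tourist that knew e left of e⟧ = {k}.

{k}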